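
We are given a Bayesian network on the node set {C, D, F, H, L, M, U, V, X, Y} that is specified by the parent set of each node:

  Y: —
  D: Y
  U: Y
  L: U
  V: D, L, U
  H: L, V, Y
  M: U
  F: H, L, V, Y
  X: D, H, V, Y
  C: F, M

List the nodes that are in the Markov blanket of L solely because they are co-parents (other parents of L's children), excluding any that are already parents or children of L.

Children of L: F, H, V.
  parents(V) \ {L} = {D, U}.
  parents(H) \ {L} = {V, Y}.
  parents(F) \ {L} = {H, V, Y}.
Excluding nodes already adjacent to L (F, H, U, V), the co-parent-only contribution is {D, Y}.

{D, Y}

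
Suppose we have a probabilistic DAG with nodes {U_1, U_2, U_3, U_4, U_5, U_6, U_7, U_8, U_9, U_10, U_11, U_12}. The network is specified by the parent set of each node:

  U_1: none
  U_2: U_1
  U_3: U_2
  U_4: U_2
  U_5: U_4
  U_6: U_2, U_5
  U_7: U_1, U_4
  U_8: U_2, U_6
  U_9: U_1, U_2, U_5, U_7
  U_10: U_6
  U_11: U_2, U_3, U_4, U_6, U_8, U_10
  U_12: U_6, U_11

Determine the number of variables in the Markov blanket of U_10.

Recall MB(v) = parents ∪ children ∪ spouses, where spouses are the other parents of v's children.
U_10 has parent U_6.
Children of U_10: U_11.
Parents of each child, excluding U_10:
  parents(U_11) \ {U_10} = {U_2, U_3, U_4, U_6, U_8}.
MB(U_10) = {U_2, U_3, U_4, U_6, U_8, U_11}, which has 6 nodes.

6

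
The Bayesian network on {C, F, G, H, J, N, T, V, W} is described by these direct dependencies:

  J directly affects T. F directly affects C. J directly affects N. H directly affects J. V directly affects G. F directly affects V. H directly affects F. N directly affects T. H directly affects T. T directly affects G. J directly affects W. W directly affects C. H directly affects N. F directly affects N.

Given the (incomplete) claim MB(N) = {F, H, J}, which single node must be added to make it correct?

T

N has parents F, H, J.
N has child T.
Parents of each child, excluding N:
  T's other parents are H, J.
MB(N) = {F, H, J, T}.
Comparing with the claimed set, T is missing.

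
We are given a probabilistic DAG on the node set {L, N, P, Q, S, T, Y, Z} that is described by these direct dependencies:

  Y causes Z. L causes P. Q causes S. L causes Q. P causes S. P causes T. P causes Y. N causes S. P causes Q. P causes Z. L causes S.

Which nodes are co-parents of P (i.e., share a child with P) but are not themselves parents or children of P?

Children of P: Q, S, T, Y, Z.
  Q: L
  S: L, N, Q
  T: —
  Y: —
  Z: Y
Excluding nodes already adjacent to P (L, Q, S, T, Y, Z), the co-parent-only contribution is {N}.

{N}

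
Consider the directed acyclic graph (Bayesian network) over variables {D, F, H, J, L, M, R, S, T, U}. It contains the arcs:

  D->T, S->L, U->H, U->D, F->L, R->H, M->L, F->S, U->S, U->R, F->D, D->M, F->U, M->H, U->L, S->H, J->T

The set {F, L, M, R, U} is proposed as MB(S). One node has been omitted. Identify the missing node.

H

The Markov blanket of a node is its parents, its children, and the other parents of its children.
S's children: H, L.
Parents of S: F, U.
Other parents of S's children:
  L also has parents F, M, U.
  H's other parents are M, R, U.
MB(S) = {F, H, L, M, R, U}.
Comparing with the claimed set, H is missing.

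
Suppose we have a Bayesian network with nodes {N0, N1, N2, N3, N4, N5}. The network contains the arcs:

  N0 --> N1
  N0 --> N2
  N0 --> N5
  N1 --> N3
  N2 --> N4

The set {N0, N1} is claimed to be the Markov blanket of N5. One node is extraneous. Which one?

N1

N5's parents: N0.
N5's children: none.
N5 has no children, so there are no co-parents.
MB(N5) = {N0}.
N1 is neither a parent, child, nor co-parent of N5, so it does not belong.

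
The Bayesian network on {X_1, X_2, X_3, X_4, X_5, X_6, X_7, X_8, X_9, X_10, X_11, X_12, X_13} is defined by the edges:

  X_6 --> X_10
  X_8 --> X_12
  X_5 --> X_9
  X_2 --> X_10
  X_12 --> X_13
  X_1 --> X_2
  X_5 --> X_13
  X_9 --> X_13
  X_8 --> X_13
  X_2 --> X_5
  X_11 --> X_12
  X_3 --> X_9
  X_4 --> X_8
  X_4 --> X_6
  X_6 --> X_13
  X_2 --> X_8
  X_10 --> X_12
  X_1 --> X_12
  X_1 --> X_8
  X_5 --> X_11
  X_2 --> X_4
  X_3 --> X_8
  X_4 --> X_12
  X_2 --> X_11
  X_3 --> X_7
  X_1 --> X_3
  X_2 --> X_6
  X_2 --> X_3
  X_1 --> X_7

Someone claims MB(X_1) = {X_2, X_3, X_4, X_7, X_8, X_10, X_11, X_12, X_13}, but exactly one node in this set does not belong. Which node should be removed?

X_13

By definition, MB(X_1) is built from X_1's parents, X_1's children, and the co-parents of X_1.
Parents of X_1: none.
Children of X_1: X_2, X_3, X_7, X_8, X_12.
Other parents of X_1's children:
  X_2: no additional parents.
  X_3 also has parent X_2.
  parents(X_7) \ {X_1} = {X_3}.
  X_8's other parents are X_2, X_3, X_4.
  X_12's other parents are X_4, X_8, X_10, X_11.
MB(X_1) = {X_2, X_3, X_4, X_7, X_8, X_10, X_11, X_12}.
X_13 is neither a parent, child, nor co-parent of X_1, so it does not belong.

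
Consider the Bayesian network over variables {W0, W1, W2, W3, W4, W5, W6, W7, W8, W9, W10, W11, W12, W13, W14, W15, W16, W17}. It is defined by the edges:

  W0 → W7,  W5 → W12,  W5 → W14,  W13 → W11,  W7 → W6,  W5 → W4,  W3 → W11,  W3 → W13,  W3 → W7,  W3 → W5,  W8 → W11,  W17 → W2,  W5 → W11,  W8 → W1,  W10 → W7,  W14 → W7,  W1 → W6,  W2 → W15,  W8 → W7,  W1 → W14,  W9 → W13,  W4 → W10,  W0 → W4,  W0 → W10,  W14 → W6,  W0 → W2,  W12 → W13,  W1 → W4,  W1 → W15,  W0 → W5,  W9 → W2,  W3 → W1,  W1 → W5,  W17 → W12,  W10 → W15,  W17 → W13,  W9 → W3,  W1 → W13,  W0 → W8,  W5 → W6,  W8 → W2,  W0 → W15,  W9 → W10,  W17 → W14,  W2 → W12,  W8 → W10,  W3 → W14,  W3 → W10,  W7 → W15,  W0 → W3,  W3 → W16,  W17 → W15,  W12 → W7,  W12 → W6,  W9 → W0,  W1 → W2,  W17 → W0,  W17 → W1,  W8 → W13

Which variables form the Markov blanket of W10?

By definition, MB(W10) is built from W10's parents, W10's children, and the co-parents of W10.
Ch(W10) = {W7, W15}.
Parents of W10: W0, W3, W4, W8, W9.
Other parents of W10's children:
  parents(W7) \ {W10} = {W0, W3, W8, W12, W14}.
  parents(W15) \ {W10} = {W0, W1, W2, W7, W17}.
So the Markov blanket of W10 is {W0, W1, W2, W3, W4, W7, W8, W9, W12, W14, W15, W17}.

{W0, W1, W2, W3, W4, W7, W8, W9, W12, W14, W15, W17}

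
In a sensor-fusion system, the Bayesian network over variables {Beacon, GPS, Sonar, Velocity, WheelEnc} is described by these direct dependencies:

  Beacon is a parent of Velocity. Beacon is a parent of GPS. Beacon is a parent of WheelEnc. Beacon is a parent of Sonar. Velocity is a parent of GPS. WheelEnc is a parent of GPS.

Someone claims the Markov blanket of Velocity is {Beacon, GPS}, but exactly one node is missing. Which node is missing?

The Markov blanket of a node is its parents, its children, and the other parents of its children.
Velocity has parent Beacon.
Velocity's children: GPS.
For each child, the remaining parents (spouses of Velocity):
  parents(GPS) \ {Velocity} = {Beacon, WheelEnc}.
MB(Velocity) = {Beacon, GPS, WheelEnc}.
Comparing with the claimed set, WheelEnc is missing.

WheelEnc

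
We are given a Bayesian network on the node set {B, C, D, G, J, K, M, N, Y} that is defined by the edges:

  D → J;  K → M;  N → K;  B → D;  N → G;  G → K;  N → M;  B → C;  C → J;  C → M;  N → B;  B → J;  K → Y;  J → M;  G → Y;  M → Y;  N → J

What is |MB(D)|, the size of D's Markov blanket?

4

Ch(D) = {J}.
Pa(D) = {B}.
Parents of each child, excluding D:
  J also has parents B, C, N.
MB(D) = {B, C, J, N}, which has 4 nodes.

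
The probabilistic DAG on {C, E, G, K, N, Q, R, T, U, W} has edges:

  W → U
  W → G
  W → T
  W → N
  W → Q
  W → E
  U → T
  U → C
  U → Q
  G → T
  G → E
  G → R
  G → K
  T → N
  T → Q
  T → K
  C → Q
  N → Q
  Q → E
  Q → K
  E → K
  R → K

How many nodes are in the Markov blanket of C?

Pa(C) = {U}.
Ch(C) = {Q}.
Parents of each child, excluding C:
  Q: N, T, U, W
MB(C) = {N, Q, T, U, W}, which has 5 nodes.

5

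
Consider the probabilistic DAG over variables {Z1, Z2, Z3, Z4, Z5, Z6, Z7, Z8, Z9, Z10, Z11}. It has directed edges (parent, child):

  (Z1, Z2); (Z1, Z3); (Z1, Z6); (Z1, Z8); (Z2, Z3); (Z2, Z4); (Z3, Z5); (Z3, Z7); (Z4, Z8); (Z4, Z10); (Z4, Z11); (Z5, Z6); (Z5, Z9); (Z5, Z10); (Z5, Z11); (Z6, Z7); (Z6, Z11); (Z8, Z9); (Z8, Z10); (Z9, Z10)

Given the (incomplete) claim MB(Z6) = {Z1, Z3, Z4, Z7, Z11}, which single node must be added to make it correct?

Z5

By definition, MB(Z6) is built from Z6's parents, Z6's children, and the co-parents of Z6.
Parents of Z6: Z1, Z5.
Z6's children: Z7, Z11.
Parents of each child, excluding Z6:
  Z7 also has parent Z3.
  Z11's other parents are Z4, Z5.
MB(Z6) = {Z1, Z3, Z4, Z5, Z7, Z11}.
Comparing with the claimed set, Z5 is missing.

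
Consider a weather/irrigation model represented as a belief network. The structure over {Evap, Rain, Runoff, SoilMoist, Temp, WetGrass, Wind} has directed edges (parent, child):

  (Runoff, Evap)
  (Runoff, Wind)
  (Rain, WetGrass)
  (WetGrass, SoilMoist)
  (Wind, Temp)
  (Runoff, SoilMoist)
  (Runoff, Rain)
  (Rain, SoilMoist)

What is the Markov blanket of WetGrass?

{Rain, Runoff, SoilMoist}

Recall MB(v) = parents ∪ children ∪ spouses, where spouses are the other parents of v's children.
WetGrass's parents: Rain.
WetGrass has child SoilMoist.
Parents of each child, excluding WetGrass:
  parents(SoilMoist) \ {WetGrass} = {Rain, Runoff}.
Taking the union gives {Rain, Runoff, SoilMoist}.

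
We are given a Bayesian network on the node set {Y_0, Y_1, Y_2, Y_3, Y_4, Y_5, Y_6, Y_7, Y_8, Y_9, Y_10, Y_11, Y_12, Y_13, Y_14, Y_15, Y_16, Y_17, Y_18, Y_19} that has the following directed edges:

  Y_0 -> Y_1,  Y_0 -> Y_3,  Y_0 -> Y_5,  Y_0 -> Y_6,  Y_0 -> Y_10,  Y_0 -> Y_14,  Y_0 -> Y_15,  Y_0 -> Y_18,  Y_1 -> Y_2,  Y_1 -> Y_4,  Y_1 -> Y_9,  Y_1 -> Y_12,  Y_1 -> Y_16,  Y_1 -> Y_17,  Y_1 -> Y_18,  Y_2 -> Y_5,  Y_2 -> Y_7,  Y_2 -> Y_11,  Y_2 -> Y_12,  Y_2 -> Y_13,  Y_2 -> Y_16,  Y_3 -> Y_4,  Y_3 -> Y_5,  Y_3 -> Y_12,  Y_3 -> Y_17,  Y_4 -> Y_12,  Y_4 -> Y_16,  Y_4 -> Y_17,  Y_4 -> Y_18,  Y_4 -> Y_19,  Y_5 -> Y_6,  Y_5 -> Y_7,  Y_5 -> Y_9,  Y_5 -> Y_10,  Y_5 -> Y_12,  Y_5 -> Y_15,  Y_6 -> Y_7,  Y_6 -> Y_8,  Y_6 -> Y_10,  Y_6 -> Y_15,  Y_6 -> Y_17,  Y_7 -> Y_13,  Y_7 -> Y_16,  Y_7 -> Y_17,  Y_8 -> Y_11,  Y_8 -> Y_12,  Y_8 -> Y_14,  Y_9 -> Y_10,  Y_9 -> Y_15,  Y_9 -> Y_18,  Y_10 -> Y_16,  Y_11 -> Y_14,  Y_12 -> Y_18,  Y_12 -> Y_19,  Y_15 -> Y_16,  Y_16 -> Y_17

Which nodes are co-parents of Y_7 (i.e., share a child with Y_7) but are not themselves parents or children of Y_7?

{Y_1, Y_3, Y_4, Y_10, Y_15}

Children of Y_7: Y_13, Y_16, Y_17.
  Y_13: Y_2
  Y_16: Y_1, Y_2, Y_4, Y_10, Y_15
  Y_17: Y_1, Y_3, Y_4, Y_6, Y_16
Excluding nodes already adjacent to Y_7 (Y_2, Y_5, Y_6, Y_13, Y_16, Y_17), the co-parent-only contribution is {Y_1, Y_3, Y_4, Y_10, Y_15}.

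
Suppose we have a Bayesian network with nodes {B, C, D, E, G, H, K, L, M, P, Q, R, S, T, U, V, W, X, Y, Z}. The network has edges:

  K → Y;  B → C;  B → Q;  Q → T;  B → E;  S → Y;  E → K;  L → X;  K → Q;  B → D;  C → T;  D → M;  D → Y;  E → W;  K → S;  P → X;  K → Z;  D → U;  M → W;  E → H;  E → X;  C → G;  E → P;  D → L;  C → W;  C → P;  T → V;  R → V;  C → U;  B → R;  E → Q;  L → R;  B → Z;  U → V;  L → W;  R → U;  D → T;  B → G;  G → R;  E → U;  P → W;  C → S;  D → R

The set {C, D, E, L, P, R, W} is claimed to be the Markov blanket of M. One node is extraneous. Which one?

R

By definition, MB(M) is built from M's parents, M's children, and the co-parents of M.
M has parent D.
Children of M: W.
Parents of each child, excluding M:
  W also has parents C, E, L, P.
MB(M) = {C, D, E, L, P, W}.
R is neither a parent, child, nor co-parent of M, so it does not belong.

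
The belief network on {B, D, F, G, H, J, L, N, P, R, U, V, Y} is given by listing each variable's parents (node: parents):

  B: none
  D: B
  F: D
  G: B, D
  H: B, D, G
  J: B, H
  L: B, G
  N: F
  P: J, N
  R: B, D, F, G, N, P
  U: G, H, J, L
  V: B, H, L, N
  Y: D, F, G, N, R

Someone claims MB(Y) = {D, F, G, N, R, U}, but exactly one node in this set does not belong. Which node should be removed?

Recall MB(v) = parents ∪ children ∪ spouses, where spouses are the other parents of v's children.
Y has no children.
Y's parents: D, F, G, N, R.
With no children, Y has no spouses; the co-parent set is empty.
MB(Y) = {D, F, G, N, R}.
U is neither a parent, child, nor co-parent of Y, so it does not belong.

U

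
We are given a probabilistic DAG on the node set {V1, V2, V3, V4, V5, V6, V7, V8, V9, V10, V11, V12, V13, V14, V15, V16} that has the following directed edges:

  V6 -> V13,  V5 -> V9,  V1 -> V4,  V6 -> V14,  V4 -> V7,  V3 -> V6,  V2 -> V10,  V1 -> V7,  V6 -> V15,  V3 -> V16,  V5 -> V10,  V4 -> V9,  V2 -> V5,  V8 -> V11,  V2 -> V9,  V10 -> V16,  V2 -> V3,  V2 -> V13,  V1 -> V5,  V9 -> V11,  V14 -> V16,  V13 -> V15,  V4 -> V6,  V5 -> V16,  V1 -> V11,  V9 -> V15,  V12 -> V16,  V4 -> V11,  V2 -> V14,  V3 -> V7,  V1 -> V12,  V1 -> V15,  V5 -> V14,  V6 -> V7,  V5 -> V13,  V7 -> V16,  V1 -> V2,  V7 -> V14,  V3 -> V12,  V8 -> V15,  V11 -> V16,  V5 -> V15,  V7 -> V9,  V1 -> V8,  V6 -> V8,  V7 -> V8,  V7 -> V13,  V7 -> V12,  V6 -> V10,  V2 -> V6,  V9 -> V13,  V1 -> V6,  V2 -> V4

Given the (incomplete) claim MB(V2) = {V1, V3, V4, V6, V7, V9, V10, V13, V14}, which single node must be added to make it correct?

V5

V2's parents: V1.
V2's children: V3, V4, V5, V6, V9, V10, V13, V14.
Co-parents of V2 (other parents of its children):
  V3: no additional parents.
  V4 also has parent V1.
  parents(V5) \ {V2} = {V1}.
  V6's other parents are V1, V3, V4.
  V9's other parents are V4, V5, V7.
  V10's other parents are V5, V6.
  V13 also has parents V5, V6, V7, V9.
  parents(V14) \ {V2} = {V5, V6, V7}.
MB(V2) = {V1, V3, V4, V5, V6, V7, V9, V10, V13, V14}.
Comparing with the claimed set, V5 is missing.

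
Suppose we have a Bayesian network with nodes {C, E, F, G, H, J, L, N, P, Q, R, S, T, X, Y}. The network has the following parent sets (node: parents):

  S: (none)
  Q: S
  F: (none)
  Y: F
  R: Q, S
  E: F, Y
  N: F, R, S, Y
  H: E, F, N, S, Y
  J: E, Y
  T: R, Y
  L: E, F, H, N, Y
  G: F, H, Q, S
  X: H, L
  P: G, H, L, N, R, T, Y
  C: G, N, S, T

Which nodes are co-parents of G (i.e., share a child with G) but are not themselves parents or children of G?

{L, N, R, T, Y}

Children of G: C, P.
  P: H, L, N, R, T, Y
  C: N, S, T
Excluding nodes already adjacent to G (C, F, H, P, Q, S), the co-parent-only contribution is {L, N, R, T, Y}.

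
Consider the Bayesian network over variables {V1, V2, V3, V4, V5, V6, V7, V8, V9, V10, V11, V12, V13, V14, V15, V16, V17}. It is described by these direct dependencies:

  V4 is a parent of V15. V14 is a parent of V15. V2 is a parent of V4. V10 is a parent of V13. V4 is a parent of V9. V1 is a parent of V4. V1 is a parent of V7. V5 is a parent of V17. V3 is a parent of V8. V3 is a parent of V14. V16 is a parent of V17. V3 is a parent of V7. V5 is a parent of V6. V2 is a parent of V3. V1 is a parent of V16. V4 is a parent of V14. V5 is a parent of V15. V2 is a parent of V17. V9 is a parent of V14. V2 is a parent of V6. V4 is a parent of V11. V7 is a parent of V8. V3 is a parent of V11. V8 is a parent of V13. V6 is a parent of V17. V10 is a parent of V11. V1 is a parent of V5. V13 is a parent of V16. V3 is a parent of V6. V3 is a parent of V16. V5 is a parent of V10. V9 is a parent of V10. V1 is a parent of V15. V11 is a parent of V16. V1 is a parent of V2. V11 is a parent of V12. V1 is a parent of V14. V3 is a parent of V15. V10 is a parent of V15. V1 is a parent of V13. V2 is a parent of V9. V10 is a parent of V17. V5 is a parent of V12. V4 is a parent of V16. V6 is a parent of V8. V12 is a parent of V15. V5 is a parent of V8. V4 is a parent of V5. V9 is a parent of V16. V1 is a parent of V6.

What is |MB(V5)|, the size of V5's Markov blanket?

V5 has parents V1, V4.
Ch(V5) = {V6, V8, V10, V12, V15, V17}.
For each child, the remaining parents (spouses of V5):
  parents(V6) \ {V5} = {V1, V2, V3}.
  parents(V8) \ {V5} = {V3, V6, V7}.
  V10 also has parent V9.
  V12 also has parent V11.
  V15's other parents are V1, V3, V4, V10, V12, V14.
  V17's other parents are V2, V6, V10, V16.
MB(V5) = {V1, V2, V3, V4, V6, V7, V8, V9, V10, V11, V12, V14, V15, V16, V17}, which has 15 nodes.

15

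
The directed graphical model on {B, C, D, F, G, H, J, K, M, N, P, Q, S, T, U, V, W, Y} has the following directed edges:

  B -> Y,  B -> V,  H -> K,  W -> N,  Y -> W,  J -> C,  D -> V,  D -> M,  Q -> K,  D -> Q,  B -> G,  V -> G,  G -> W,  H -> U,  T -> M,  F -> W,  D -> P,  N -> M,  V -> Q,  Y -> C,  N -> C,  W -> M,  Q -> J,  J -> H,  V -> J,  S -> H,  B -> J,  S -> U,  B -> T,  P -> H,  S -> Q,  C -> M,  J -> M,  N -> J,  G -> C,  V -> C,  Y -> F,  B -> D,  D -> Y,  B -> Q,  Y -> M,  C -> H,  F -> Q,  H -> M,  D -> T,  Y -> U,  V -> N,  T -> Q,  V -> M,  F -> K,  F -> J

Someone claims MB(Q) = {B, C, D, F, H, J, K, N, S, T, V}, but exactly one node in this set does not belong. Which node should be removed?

Q has parents B, D, F, S, T, V.
Q has children J, K.
Parents of each child, excluding Q:
  parents(J) \ {Q} = {B, F, N, V}.
  K's other parents are F, H.
MB(Q) = {B, D, F, H, J, K, N, S, T, V}.
C is neither a parent, child, nor co-parent of Q, so it does not belong.

C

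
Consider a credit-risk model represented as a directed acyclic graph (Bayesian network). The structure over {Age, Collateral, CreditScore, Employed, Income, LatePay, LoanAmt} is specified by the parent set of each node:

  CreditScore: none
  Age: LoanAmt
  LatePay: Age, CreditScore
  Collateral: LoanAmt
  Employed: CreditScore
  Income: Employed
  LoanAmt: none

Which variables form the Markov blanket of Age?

{CreditScore, LatePay, LoanAmt}

Parents of Age: LoanAmt.
Ch(Age) = {LatePay}.
Parents of each child, excluding Age:
  LatePay: CreditScore
So the Markov blanket of Age is {CreditScore, LatePay, LoanAmt}.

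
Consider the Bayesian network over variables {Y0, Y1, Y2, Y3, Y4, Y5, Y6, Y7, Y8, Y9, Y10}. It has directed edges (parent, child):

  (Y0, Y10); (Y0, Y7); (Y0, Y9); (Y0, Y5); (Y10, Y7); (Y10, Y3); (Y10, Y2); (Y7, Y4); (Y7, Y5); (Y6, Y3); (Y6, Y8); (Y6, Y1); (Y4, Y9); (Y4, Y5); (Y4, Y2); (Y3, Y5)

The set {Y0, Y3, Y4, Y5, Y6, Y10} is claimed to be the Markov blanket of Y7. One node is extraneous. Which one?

By definition, MB(Y7) is built from Y7's parents, Y7's children, and the co-parents of Y7.
Y7 has parents Y0, Y10.
Y7 has children Y4, Y5.
Other parents of Y7's children:
  Y4: —
  Y5: Y0, Y3, Y4
MB(Y7) = {Y0, Y3, Y4, Y5, Y10}.
Y6 is neither a parent, child, nor co-parent of Y7, so it does not belong.

Y6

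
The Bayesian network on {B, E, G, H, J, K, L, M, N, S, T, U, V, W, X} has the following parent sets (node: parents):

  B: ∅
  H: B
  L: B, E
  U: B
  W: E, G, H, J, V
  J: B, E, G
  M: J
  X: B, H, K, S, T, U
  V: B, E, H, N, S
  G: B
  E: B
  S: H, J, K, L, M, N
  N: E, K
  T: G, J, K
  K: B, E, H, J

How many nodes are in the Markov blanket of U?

Children of U: X.
Pa(U) = {B}.
Other parents of U's children:
  X: B, H, K, S, T
MB(U) = {B, H, K, S, T, X}, which has 6 nodes.

6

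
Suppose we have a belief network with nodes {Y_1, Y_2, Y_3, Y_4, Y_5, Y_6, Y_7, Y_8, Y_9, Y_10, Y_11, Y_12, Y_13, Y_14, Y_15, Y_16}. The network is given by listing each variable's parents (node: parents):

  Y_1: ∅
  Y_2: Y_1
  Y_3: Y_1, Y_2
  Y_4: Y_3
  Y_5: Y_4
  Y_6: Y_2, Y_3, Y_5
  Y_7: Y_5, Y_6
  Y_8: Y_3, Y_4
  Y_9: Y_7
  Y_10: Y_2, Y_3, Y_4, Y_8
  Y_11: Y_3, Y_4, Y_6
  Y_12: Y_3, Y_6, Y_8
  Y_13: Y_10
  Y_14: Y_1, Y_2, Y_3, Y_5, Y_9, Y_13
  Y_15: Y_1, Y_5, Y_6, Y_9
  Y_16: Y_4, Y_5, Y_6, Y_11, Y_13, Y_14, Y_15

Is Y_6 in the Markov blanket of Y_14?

Yes

Y_6 is a co-parent of Y_14: both are parents of Y_16.
So Y_6 ∈ MB(Y_14).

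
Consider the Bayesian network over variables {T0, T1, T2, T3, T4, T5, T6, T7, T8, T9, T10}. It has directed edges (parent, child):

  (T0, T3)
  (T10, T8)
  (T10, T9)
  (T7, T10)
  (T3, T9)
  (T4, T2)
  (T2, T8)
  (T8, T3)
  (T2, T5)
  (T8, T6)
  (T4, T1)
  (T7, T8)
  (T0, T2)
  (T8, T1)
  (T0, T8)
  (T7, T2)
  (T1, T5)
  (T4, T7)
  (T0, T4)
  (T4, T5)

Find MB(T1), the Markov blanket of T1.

{T2, T4, T5, T8}

A node's Markov blanket = Pa ∪ Ch ∪ (parents of Ch other than the node itself).
Ch(T1) = {T5}.
T1 has parents T4, T8.
Parents of each child, excluding T1:
  T5's other parents are T2, T4.
So the Markov blanket of T1 is {T2, T4, T5, T8}.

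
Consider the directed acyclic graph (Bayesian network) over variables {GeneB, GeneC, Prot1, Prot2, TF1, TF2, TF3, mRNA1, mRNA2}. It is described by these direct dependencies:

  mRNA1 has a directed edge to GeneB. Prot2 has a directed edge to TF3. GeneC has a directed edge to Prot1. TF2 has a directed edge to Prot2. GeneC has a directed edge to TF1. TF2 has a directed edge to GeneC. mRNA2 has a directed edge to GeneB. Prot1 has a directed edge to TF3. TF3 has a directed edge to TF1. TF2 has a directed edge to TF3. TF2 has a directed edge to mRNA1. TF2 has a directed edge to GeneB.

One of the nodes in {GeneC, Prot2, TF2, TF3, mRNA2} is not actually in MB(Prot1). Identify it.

mRNA2

Children of Prot1: TF3.
Prot1 has parent GeneC.
Co-parents of Prot1 (other parents of its children):
  TF3's other parents are Prot2, TF2.
MB(Prot1) = {GeneC, Prot2, TF2, TF3}.
mRNA2 is neither a parent, child, nor co-parent of Prot1, so it does not belong.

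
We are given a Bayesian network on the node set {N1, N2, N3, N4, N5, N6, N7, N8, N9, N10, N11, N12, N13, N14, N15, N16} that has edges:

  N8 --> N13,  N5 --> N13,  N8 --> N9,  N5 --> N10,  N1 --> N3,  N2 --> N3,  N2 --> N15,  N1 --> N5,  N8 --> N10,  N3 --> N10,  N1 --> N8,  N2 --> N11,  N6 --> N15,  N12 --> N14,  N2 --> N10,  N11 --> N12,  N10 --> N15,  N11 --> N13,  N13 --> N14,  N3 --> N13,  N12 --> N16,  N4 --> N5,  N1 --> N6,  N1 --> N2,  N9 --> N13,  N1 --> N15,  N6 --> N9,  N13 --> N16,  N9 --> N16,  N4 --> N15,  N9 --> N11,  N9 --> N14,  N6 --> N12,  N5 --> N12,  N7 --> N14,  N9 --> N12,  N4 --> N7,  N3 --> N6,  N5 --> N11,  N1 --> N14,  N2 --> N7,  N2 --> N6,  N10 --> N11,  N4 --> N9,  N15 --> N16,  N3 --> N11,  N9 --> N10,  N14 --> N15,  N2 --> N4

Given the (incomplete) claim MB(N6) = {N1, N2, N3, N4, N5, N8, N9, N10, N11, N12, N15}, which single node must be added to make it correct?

N14

N6's parents: N1, N2, N3.
Ch(N6) = {N9, N12, N15}.
Other parents of N6's children:
  N9: N4, N8
  N12: N5, N9, N11
  N15: N1, N2, N4, N10, N14
MB(N6) = {N1, N2, N3, N4, N5, N8, N9, N10, N11, N12, N14, N15}.
Comparing with the claimed set, N14 is missing.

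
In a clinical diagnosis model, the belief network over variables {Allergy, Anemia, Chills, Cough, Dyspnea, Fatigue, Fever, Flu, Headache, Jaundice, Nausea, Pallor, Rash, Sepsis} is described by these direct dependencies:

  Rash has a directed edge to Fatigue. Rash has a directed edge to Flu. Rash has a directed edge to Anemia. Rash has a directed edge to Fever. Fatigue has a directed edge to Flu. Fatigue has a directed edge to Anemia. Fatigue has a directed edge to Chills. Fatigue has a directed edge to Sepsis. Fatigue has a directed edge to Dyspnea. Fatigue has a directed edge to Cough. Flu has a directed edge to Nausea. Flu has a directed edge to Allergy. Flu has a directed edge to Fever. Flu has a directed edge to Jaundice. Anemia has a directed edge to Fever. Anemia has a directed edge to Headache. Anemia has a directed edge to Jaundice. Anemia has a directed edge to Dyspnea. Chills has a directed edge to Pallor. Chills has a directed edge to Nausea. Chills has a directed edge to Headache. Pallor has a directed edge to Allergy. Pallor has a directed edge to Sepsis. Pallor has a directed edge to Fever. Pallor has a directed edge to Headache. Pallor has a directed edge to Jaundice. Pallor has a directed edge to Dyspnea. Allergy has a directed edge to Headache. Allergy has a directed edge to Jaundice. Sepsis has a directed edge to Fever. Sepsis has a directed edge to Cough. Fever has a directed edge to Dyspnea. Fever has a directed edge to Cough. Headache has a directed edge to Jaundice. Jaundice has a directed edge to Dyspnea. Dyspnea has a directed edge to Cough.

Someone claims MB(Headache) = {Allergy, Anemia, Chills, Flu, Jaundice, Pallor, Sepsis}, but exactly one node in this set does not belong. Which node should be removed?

Sepsis

By definition, MB(Headache) is built from Headache's parents, Headache's children, and the co-parents of Headache.
Headache has parents Allergy, Anemia, Chills, Pallor.
Ch(Headache) = {Jaundice}.
Other parents of Headache's children:
  Jaundice's other parents are Allergy, Anemia, Flu, Pallor.
MB(Headache) = {Allergy, Anemia, Chills, Flu, Jaundice, Pallor}.
Sepsis is neither a parent, child, nor co-parent of Headache, so it does not belong.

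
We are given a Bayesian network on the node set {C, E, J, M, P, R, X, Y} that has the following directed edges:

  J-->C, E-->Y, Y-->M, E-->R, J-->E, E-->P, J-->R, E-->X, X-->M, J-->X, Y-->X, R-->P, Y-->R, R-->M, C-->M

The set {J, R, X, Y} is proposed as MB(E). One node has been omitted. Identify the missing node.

P

Pa(E) = {J}.
Children of E: P, R, X, Y.
Parents of each child, excluding E:
  Y has no other parent.
  R also has parents J, Y.
  parents(P) \ {E} = {R}.
  X's other parents are J, Y.
MB(E) = {J, P, R, X, Y}.
Comparing with the claimed set, P is missing.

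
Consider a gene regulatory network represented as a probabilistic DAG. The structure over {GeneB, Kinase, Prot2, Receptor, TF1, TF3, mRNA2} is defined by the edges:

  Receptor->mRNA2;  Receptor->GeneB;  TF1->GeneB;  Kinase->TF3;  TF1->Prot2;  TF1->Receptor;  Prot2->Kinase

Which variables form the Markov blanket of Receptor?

Receptor has parent TF1.
Ch(Receptor) = {GeneB, mRNA2}.
Co-parents of Receptor (other parents of its children):
  GeneB: TF1
  mRNA2: —
So the Markov blanket of Receptor is {GeneB, TF1, mRNA2}.

{GeneB, TF1, mRNA2}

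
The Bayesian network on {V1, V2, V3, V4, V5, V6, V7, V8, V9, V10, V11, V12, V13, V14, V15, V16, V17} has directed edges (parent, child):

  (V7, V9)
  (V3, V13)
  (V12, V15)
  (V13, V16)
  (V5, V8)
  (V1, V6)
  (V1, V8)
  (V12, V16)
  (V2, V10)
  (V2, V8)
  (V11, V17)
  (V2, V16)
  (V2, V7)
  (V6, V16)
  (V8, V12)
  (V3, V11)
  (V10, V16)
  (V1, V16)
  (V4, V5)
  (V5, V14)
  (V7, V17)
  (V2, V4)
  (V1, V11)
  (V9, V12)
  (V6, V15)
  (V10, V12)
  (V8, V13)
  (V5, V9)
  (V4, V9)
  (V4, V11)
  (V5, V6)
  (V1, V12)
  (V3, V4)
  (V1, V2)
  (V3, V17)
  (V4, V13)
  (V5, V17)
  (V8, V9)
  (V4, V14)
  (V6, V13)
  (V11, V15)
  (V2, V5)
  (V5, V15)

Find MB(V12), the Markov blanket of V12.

{V1, V2, V5, V6, V8, V9, V10, V11, V13, V15, V16}

Parents of V12: V1, V8, V9, V10.
Ch(V12) = {V15, V16}.
Parents of each child, excluding V12:
  parents(V15) \ {V12} = {V5, V6, V11}.
  V16 also has parents V1, V2, V6, V10, V13.
Union: {V1, V8, V9, V10} ∪ {V15, V16} ∪ {V1, V2, V5, V6, V10, V11, V13} = {V1, V2, V5, V6, V8, V9, V10, V11, V13, V15, V16}.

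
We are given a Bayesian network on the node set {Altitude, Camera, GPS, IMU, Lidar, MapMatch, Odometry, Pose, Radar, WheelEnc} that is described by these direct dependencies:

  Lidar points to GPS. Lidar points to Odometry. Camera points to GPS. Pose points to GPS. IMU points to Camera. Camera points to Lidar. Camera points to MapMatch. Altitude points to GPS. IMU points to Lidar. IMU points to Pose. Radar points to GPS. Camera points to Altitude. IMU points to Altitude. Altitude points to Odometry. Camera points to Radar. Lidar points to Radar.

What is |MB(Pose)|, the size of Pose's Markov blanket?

6

Pose has parent IMU.
Pose's children: GPS.
Parents of each child, excluding Pose:
  parents(GPS) \ {Pose} = {Altitude, Camera, Lidar, Radar}.
MB(Pose) = {Altitude, Camera, GPS, IMU, Lidar, Radar}, which has 6 nodes.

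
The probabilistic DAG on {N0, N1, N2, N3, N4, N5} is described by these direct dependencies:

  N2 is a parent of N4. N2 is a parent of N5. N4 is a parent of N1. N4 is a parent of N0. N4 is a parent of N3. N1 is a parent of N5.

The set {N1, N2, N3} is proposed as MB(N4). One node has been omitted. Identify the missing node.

A node's Markov blanket = Pa ∪ Ch ∪ (parents of Ch other than the node itself).
N4 has parent N2.
N4's children: N0, N1, N3.
Other parents of N4's children:
  N1 has no other parent.
  N0 has no other parent.
  N3 has no other parent.
MB(N4) = {N0, N1, N2, N3}.
Comparing with the claimed set, N0 is missing.

N0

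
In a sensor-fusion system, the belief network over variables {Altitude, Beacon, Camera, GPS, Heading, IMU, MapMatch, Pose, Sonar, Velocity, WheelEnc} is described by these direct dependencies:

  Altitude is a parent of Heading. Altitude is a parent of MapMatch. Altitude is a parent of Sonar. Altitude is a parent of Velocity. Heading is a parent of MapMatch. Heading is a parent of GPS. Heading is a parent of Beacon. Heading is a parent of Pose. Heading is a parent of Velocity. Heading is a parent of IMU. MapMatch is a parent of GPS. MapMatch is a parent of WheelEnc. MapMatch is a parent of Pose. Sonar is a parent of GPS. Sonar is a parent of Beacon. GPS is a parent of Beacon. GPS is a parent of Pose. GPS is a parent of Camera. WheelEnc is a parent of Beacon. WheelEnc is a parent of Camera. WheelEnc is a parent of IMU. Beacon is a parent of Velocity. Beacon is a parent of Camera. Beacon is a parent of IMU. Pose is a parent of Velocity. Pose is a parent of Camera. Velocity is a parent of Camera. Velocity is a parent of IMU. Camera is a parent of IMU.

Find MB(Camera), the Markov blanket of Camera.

{Beacon, GPS, Heading, IMU, Pose, Velocity, WheelEnc}

By definition, MB(Camera) is built from Camera's parents, Camera's children, and the co-parents of Camera.
Camera's parents: Beacon, GPS, Pose, Velocity, WheelEnc.
Camera has child IMU.
Other parents of Camera's children:
  IMU: Beacon, Heading, Velocity, WheelEnc
So the Markov blanket of Camera is {Beacon, GPS, Heading, IMU, Pose, Velocity, WheelEnc}.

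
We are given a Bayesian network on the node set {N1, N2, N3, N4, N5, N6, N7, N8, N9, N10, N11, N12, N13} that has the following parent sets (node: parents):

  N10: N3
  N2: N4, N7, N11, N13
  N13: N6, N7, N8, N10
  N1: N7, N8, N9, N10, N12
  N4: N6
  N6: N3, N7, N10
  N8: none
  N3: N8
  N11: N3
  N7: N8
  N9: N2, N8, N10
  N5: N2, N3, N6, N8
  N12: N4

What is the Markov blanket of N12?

The Markov blanket of a node is its parents, its children, and the other parents of its children.
N12 has parent N4.
Children of N12: N1.
Co-parents of N12 (other parents of its children):
  N1: N7, N8, N9, N10
MB(N12) = {N1, N4, N7, N8, N9, N10}.

{N1, N4, N7, N8, N9, N10}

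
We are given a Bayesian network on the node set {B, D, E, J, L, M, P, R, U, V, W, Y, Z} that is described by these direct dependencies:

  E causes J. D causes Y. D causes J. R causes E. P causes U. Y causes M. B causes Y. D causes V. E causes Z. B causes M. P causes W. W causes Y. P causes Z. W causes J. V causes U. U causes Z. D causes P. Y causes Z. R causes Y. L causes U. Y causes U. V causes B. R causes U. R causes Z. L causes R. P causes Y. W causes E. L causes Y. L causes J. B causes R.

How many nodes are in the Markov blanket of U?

7

By definition, MB(U) is built from U's parents, U's children, and the co-parents of U.
Pa(U) = {L, P, R, V, Y}.
Ch(U) = {Z}.
Co-parents of U (other parents of its children):
  Z also has parents E, P, R, Y.
MB(U) = {E, L, P, R, V, Y, Z}, which has 7 nodes.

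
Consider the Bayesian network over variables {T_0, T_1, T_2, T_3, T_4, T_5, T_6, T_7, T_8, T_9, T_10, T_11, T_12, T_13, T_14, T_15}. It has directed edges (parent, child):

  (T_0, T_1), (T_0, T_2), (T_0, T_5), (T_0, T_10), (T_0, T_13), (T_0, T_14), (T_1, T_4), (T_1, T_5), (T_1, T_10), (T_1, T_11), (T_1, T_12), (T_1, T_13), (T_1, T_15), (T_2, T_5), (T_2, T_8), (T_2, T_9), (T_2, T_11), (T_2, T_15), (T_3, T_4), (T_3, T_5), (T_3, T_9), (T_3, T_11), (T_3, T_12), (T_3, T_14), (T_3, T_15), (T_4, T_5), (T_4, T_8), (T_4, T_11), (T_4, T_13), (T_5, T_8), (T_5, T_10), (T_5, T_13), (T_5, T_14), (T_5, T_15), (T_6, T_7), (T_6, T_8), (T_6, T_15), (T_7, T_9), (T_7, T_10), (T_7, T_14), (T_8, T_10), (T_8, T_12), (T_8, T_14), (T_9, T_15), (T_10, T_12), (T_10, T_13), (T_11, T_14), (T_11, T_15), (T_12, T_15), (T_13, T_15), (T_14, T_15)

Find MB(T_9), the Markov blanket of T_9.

Pa(T_9) = {T_2, T_3, T_7}.
T_9 has child T_15.
Co-parents of T_9 (other parents of its children):
  T_15's other parents are T_1, T_2, T_3, T_5, T_6, T_11, T_12, T_13, T_14.
So the Markov blanket of T_9 is {T_1, T_2, T_3, T_5, T_6, T_7, T_11, T_12, T_13, T_14, T_15}.

{T_1, T_2, T_3, T_5, T_6, T_7, T_11, T_12, T_13, T_14, T_15}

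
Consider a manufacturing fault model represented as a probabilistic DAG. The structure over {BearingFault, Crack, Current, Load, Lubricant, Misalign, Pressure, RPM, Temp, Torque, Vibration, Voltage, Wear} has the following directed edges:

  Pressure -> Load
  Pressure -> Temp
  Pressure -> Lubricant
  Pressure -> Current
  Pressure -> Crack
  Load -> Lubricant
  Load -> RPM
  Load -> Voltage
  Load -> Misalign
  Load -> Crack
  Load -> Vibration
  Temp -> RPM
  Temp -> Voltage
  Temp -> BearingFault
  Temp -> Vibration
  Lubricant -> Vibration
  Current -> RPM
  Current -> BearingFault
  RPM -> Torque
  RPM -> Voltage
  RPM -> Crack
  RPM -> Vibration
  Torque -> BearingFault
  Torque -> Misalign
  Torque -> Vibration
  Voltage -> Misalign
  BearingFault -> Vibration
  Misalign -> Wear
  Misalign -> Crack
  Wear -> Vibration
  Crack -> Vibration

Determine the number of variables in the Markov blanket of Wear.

Wear's children: Vibration.
Pa(Wear) = {Misalign}.
Other parents of Wear's children:
  Vibration's other parents are BearingFault, Crack, Load, Lubricant, RPM, Temp, Torque.
MB(Wear) = {BearingFault, Crack, Load, Lubricant, Misalign, RPM, Temp, Torque, Vibration}, which has 9 nodes.

9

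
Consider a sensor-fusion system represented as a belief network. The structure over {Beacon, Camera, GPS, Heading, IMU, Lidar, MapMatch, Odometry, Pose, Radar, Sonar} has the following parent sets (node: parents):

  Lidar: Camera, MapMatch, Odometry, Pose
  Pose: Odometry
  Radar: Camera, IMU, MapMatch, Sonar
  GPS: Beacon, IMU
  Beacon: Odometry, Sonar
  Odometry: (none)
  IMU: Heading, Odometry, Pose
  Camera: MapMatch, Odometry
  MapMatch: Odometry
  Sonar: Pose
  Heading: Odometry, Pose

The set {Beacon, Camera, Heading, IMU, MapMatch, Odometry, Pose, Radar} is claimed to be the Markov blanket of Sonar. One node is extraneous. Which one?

Heading

By definition, MB(Sonar) is built from Sonar's parents, Sonar's children, and the co-parents of Sonar.
Sonar's parents: Pose.
Sonar's children: Beacon, Radar.
Co-parents of Sonar (other parents of its children):
  Beacon also has parent Odometry.
  Radar's other parents are Camera, IMU, MapMatch.
MB(Sonar) = {Beacon, Camera, IMU, MapMatch, Odometry, Pose, Radar}.
Heading is neither a parent, child, nor co-parent of Sonar, so it does not belong.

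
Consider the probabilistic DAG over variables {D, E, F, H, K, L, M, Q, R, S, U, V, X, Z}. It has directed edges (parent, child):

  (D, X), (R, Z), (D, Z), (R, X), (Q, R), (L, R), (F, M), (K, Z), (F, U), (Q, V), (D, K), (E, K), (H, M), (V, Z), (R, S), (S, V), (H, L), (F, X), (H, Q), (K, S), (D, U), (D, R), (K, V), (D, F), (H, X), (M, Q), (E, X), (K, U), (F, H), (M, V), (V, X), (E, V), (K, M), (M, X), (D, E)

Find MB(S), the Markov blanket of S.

{E, K, M, Q, R, V}

The Markov blanket of a node is its parents, its children, and the other parents of its children.
S has parents K, R.
S's children: V.
Other parents of S's children:
  V's other parents are E, K, M, Q.
MB(S) = {E, K, M, Q, R, V}.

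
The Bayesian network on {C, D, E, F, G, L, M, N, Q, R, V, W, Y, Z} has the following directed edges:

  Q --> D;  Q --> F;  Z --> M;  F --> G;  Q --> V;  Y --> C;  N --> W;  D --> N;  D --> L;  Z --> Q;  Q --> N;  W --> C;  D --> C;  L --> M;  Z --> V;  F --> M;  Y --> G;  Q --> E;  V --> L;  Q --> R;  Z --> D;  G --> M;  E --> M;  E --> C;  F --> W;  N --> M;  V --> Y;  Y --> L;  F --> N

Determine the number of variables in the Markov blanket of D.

10

The Markov blanket of a node is its parents, its children, and the other parents of its children.
Pa(D) = {Q, Z}.
D's children: C, L, N.
Co-parents of D (other parents of its children):
  parents(L) \ {D} = {V, Y}.
  N also has parents F, Q.
  parents(C) \ {D} = {E, W, Y}.
MB(D) = {C, E, F, L, N, Q, V, W, Y, Z}, which has 10 nodes.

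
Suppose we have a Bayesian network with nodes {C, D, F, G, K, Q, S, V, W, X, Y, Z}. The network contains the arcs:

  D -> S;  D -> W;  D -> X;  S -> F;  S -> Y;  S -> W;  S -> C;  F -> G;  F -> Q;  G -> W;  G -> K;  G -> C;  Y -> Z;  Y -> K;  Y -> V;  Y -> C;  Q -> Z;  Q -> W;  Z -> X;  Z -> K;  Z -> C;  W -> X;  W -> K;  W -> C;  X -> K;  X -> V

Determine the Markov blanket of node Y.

{C, G, K, Q, S, V, W, X, Z}

Y has parent S.
Y's children: C, K, V, Z.
Parents of each child, excluding Y:
  Z's other parent is Q.
  parents(K) \ {Y} = {G, W, X, Z}.
  parents(V) \ {Y} = {X}.
  parents(C) \ {Y} = {G, S, W, Z}.
So the Markov blanket of Y is {C, G, K, Q, S, V, W, X, Z}.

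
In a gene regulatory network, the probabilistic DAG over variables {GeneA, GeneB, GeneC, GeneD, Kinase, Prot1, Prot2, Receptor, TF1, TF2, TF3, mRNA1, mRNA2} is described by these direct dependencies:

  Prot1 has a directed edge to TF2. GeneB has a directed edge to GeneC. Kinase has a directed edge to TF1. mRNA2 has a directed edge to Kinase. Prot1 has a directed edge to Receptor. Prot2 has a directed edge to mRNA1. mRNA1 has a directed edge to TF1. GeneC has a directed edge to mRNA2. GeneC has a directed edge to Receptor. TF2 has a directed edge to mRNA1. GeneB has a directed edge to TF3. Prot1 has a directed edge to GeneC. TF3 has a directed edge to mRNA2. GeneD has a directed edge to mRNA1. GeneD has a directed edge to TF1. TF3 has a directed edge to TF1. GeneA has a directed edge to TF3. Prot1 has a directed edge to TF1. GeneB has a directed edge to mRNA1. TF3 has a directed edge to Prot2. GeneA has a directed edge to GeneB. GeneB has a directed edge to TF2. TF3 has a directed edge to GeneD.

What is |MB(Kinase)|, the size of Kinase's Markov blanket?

Children of Kinase: TF1.
Kinase's parents: mRNA2.
Parents of each child, excluding Kinase:
  TF1 also has parents GeneD, Prot1, TF3, mRNA1.
MB(Kinase) = {GeneD, Prot1, TF1, TF3, mRNA1, mRNA2}, which has 6 nodes.

6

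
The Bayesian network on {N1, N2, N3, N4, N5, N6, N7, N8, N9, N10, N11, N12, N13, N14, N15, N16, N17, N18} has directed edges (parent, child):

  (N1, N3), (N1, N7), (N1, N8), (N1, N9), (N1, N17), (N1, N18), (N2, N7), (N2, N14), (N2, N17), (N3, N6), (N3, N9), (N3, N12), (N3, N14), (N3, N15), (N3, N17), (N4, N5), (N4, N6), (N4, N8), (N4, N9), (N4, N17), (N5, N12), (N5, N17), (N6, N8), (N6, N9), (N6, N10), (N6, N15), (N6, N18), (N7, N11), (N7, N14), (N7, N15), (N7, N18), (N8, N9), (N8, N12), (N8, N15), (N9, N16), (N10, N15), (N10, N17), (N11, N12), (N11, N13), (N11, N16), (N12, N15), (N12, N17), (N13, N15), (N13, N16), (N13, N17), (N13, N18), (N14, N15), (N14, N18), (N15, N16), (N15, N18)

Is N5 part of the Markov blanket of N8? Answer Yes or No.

N5 is a co-parent of N8: both are parents of N12.
So N5 ∈ MB(N8).

Yes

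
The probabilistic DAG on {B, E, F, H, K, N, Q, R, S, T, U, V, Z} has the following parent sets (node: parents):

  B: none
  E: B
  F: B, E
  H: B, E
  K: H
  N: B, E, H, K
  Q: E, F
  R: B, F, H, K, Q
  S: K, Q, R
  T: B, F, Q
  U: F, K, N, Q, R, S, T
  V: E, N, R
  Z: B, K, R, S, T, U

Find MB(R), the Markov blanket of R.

{B, E, F, H, K, N, Q, S, T, U, V, Z}

R's parents: B, F, H, K, Q.
R has children S, U, V, Z.
For each child, the remaining parents (spouses of R):
  S's other parents are K, Q.
  U's other parents are F, K, N, Q, S, T.
  V also has parents E, N.
  parents(Z) \ {R} = {B, K, S, T, U}.
So the Markov blanket of R is {B, E, F, H, K, N, Q, S, T, U, V, Z}.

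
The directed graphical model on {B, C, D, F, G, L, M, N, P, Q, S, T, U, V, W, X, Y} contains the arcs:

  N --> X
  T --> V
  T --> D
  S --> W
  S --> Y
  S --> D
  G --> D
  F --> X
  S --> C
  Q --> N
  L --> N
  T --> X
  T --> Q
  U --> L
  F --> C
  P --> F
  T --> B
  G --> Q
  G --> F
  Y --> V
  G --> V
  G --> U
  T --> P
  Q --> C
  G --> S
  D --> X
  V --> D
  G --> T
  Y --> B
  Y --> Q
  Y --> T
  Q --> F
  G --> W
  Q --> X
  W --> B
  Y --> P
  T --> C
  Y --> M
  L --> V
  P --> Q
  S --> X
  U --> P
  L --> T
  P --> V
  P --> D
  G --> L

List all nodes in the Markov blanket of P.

By definition, MB(P) is built from P's parents, P's children, and the co-parents of P.
Children of P: D, F, Q, V.
P's parents: T, U, Y.
Parents of each child, excluding P:
  V's other parents are G, L, T, Y.
  Q's other parents are G, T, Y.
  D also has parents G, S, T, V.
  parents(F) \ {P} = {G, Q}.
Union: {T, U, Y} ∪ {D, F, Q, V} ∪ {G, L, Q, S, T, V, Y} = {D, F, G, L, Q, S, T, U, V, Y}.

{D, F, G, L, Q, S, T, U, V, Y}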